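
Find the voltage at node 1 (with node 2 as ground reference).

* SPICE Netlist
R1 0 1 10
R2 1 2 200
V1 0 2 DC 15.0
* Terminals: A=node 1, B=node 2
Nodal analysis, taking node 2 as the 0 V reference.
Source V1 fixes V_0 = 15 V.
KCL at each unknown node (sum of currents leaving = 0; resistances in Ω):
  Node 1: (V_1 - 15)/10 + (V_1 - 0)/200 = 0
Collecting terms: 0.105 × V_1 = 1.5  =>  V_1 = 14.29 V
The requested potential is V_1 = 14.29 V.

Final answer: V_1 = 14.29 V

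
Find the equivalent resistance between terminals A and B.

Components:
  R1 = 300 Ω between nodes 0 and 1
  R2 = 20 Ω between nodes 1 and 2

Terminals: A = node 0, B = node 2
Reduce the network between node 0 (A) and node 2 (B) by series/parallel combination:
  Rs1 = R1 + R2 (series, joined only at node 1) = 300 + 20 = 320 Ω
R_eq = 320 Ω

Final answer: 320 Ω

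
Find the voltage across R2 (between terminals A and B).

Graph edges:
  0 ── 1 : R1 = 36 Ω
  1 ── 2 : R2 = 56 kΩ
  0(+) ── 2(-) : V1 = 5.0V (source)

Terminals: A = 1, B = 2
R1 and R2 are in series across V1 (node 0 → node 1 → node 2), and the output A–B is taken across R2, so this is a voltage divider.
Series current: I = V1/(R1 + R2) = 5/(36 + 56000) = 5/56040 = 0.00008923 A
V_R2 = I × R2 = V1 × R2/(R1 + R2) = 5 × 56000/56040 = 4.997 V

Final answer: 4.997 V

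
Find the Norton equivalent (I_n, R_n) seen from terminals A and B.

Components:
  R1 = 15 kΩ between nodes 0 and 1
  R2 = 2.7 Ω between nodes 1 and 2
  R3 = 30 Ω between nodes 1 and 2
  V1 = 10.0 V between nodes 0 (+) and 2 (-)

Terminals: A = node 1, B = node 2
Find the Thévenin equivalent first; then I_n = V_th/R_th and R_n = R_th.
Step 1 — V_th is the open-circuit voltage V_A - V_B (nothing connected across the terminals).
Nodal analysis, taking node 2 as the 0 V reference.
Source V1 fixes V_0 = 10 V.
KCL at each unknown node (sum of currents leaving = 0; resistances in Ω):
  Node 1: (V_1 - 10)/15000 + (V_1 - 0)/2.7 + (V_1 - 0)/30 = 0
Collecting terms: 0.4038 × V_1 = 0.0006667  =>  V_1 = 0.001651 V
V_th = V_1 - V_2 = 0.001651 - 0 = 0.001651 V
Step 2 — R_th: zero the source — replace V1 by a short circuit (node 2 merges into node 0) — and find the resistance seen between A (node 1) and B (node 0).
Reduce the network between node 1 (A) and node 0 (B) by series/parallel combination:
  Rp1 = R1 ‖ R2 ‖ R3 (parallel, all between nodes 0 and 1) = 1/(1/15000 + 1/2.7 + 1/30) = 2.477 Ω
R_th = 2.477 Ω
I_n = V_th/R_th = 0.001651/2.477 = 0.0006667 A, and R_n = R_th = 2.477 Ω

Final answer: I_n = 0.0006667 A, R_n = 2.477 Ω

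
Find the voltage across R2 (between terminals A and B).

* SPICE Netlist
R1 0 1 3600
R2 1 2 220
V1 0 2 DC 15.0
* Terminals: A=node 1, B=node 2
R1 and R2 are in series across V1 (node 0 → node 1 → node 2), and the output A–B is taken across R2, so this is a voltage divider.
Series current: I = V1/(R1 + R2) = 15/(3600 + 220) = 15/3820 = 0.003927 A
V_R2 = I × R2 = V1 × R2/(R1 + R2) = 15 × 220/3820 = 0.8639 V

Final answer: 0.8639 V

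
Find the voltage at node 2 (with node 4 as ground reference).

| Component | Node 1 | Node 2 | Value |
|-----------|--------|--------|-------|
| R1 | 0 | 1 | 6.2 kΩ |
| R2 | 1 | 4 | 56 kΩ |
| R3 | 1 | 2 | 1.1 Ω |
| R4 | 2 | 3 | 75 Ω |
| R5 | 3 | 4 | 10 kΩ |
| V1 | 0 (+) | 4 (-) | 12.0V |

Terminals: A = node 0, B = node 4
Nodal analysis, taking node 4 as the 0 V reference.
Source V1 fixes V_0 = 12 V.
KCL at each unknown node (sum of currents leaving = 0; resistances in Ω):
  Node 1: (V_1 - 12)/6200 + (V_1 - 0)/56000 + (V_1 - V_2)/1.1 = 0
  Node 2: (V_2 - V_1)/1.1 + (V_2 - V_3)/75 = 0
  Node 3: (V_3 - V_2)/75 + (V_3 - 0)/10000 = 0
Collecting terms (coefficients in siemens):
  0.9093·V_1 - 0.9091·V_2 = 0.001935
  0.9224·V_2 - 0.9091·V_1 - 0.01333·V_3 = 0
  0.01343·V_3 - 0.01333·V_2 = 0
Solving these 3 simultaneous equations (Gaussian elimination) gives:
  V_1 = 6.952 V, V_2 = 6.952 V, V_3 = 6.9 V
The requested potential is V_2 = 6.952 V.

Final answer: V_2 = 6.952 V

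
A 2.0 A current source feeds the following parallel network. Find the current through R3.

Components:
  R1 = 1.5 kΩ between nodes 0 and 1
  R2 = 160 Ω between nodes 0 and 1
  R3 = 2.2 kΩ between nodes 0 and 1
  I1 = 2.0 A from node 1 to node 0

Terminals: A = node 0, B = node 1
All resistors sit directly between nodes 0 and 1, so they are in parallel and share one voltage V; the full source current 2 A splits among them.
1/R_par = 1/1500 + 1/160 + 1/2200 = 0.007371 S  =>  R_par = 135.7 Ω
V = I × R_par = 2 × 135.7 = 271.3 V
I_R3 = V/R3 = 271.3/2200 = 0.1233 A

Final answer: 0.1233 A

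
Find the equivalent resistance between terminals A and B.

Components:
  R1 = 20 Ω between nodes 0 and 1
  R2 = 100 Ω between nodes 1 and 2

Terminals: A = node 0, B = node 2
Reduce the network between node 0 (A) and node 2 (B) by series/parallel combination:
  Rs1 = R1 + R2 (series, joined only at node 1) = 20 + 100 = 120 Ω
R_eq = 120 Ω

Final answer: 120 Ω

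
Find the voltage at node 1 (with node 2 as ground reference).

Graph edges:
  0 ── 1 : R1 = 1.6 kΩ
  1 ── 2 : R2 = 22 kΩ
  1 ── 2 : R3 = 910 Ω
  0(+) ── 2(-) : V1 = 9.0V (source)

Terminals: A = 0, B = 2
Nodal analysis, taking node 2 as the 0 V reference.
Source V1 fixes V_0 = 9 V.
KCL at each unknown node (sum of currents leaving = 0; resistances in Ω):
  Node 1: (V_1 - 9)/1600 + (V_1 - 0)/22000 + (V_1 - 0)/910 = 0
Collecting terms: 0.001769 × V_1 = 0.005625  =>  V_1 = 3.179 V
The requested potential is V_1 = 3.179 V.

Final answer: V_1 = 3.179 V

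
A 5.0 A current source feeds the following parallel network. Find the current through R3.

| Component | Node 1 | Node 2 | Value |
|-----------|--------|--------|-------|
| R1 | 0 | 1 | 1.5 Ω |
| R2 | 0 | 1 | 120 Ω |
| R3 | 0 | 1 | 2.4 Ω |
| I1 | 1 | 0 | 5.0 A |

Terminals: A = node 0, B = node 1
All resistors sit directly between nodes 0 and 1, so they are in parallel and share one voltage V; the full source current 5 A splits among them.
1/R_par = 1/1.5 + 1/120 + 1/2.4 = 1.092 S  =>  R_par = 0.916 Ω
V = I × R_par = 5 × 0.916 = 4.58 V
I_R3 = V/R3 = 4.58/2.4 = 1.908 A

Final answer: 1.908 A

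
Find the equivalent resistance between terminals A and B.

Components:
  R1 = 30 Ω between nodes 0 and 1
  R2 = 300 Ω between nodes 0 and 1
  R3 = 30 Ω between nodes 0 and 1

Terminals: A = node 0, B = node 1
Reduce the network between node 0 (A) and node 1 (B) by series/parallel combination:
  Rp1 = R1 ‖ R2 ‖ R3 (parallel, all between nodes 0 and 1) = 1/(1/30 + 1/300 + 1/30) = 14.29 Ω
R_eq = 14.29 Ω

Final answer: 14.29 Ω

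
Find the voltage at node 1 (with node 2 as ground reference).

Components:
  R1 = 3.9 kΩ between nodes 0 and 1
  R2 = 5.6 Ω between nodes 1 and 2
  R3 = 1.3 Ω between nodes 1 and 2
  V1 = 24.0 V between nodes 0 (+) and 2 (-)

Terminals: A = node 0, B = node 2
Nodal analysis, taking node 2 as the 0 V reference.
Source V1 fixes V_0 = 24 V.
KCL at each unknown node (sum of currents leaving = 0; resistances in Ω):
  Node 1: (V_1 - 24)/3900 + (V_1 - 0)/5.6 + (V_1 - 0)/1.3 = 0
Collecting terms: 0.9481 × V_1 = 0.006154  =>  V_1 = 0.006491 V
The requested potential is V_1 = 0.006491 V.

Final answer: V_1 = 0.006491 V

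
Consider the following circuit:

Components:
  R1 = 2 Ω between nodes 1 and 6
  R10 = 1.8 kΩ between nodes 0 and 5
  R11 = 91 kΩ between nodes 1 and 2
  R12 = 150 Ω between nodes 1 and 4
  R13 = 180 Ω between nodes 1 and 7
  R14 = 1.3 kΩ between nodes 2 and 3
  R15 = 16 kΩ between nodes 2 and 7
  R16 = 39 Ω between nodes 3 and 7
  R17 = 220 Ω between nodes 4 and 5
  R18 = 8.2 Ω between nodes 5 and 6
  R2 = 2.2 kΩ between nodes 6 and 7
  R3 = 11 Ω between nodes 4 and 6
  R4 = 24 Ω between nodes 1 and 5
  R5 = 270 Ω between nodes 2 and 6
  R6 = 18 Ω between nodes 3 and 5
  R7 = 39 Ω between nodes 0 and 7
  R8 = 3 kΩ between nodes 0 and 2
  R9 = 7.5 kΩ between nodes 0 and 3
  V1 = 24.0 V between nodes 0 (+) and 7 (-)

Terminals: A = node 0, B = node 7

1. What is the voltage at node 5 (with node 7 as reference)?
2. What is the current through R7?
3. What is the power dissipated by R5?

Nodal analysis, taking node 7 as the 0 V reference.
Source V1 fixes V_0 = 24 V.
KCL at each unknown node (sum of currents leaving = 0; resistances in Ω):
  Node 1: (V_1 - V_6)/2 + (V_1 - V_5)/24 + (V_1 - V_2)/91000 + (V_1 - V_4)/150 + (V_1 - 0)/180 = 0
  Node 2: (V_2 - V_6)/270 + (V_2 - 24)/3000 + (V_2 - V_1)/91000 + (V_2 - V_3)/1300 + (V_2 - 0)/16000 = 0
  Node 3: (V_3 - V_5)/18 + (V_3 - 24)/7500 + (V_3 - V_2)/1300 + (V_3 - 0)/39 = 0
  Node 4: (V_4 - V_6)/11 + (V_4 - V_1)/150 + (V_4 - V_5)/220 = 0
  Node 5: (V_5 - V_1)/24 + (V_5 - V_3)/18 + (V_5 - 24)/1800 + (V_5 - V_4)/220 + (V_5 - V_6)/8.2 = 0
  Node 6: (V_6 - V_1)/2 + (V_6 - 0)/2200 + (V_6 - V_4)/11 + (V_6 - V_2)/270 + (V_6 - V_5)/8.2 = 0
Collecting terms (coefficients in siemens):
  0.5539·V_1 - 0.00001099·V_2 - 0.006667·V_4 - 0.04167·V_5 - 0.5·V_6 = 0
  0.00488·V_2 - 0.00001099·V_1 - 0.0007692·V_3 - 0.003704·V_6 = 0.008
  0.0821·V_3 - 0.0007692·V_2 - 0.05556·V_5 = 0.0032
  0.1021·V_4 - 0.006667·V_1 - 0.004545·V_5 - 0.09091·V_6 = 0
  0.2243·V_5 - 0.04167·V_1 - 0.05556·V_3 - 0.004545·V_4 - 0.122·V_6 = 0.01333
  0.717·V_6 - 0.5·V_1 - 0.003704·V_2 - 0.09091·V_4 - 0.122·V_5 = 0
Solving these 6 simultaneous equations (Gaussian elimination) gives:
  V_1 = 0.9105 V, V_2 = 2.447 V, V_3 = 0.682 V, V_4 = 0.9192 V
  V_5 = 0.9164 V, V_6 = 0.92 V
Part 1:
  Read off the nodal solution: V_5 = 0.9164 V
Part 2:
  I_R7 = (V_0 - V_7)/R7 = (24 - 0)/39 = 0.6154 A
  Magnitude: I_R7 = 0.6154 A
Part 3:
  I_R5 = (V_2 - V_6)/R5 = (2.447 - 0.92)/270 = 0.005657 A
  P_R5 = I_R5² × R5 = (0.005657)² × 270 = 0.008639 W

Final answers:
1. V_5 = 0.9164 V
2. I_R7 = 0.6154 A
3. P_R5 = 0.008639 W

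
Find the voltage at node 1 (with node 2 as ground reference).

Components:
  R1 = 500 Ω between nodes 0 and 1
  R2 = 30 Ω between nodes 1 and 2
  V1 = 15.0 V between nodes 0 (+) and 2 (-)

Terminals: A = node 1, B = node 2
Nodal analysis, taking node 2 as the 0 V reference.
Source V1 fixes V_0 = 15 V.
KCL at each unknown node (sum of currents leaving = 0; resistances in Ω):
  Node 1: (V_1 - 15)/500 + (V_1 - 0)/30 = 0
Collecting terms: 0.03533 × V_1 = 0.03  =>  V_1 = 0.8491 V
The requested potential is V_1 = 0.8491 V.

Final answer: V_1 = 0.8491 V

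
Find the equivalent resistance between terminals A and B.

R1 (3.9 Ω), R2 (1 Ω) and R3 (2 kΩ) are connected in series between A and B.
Reduce the network between node 0 (A) and node 3 (B) by series/parallel combination:
  Rs1 = R1 + R2 (series, joined only at node 1) = 3.9 + 1 = 4.9 Ω
  Rs2 = R3 + Rs1 (series, joined only at node 2) = 2000 + 4.9 = 2005 Ω
R_eq = 2.005 kΩ

Final answer: 2.005 kΩ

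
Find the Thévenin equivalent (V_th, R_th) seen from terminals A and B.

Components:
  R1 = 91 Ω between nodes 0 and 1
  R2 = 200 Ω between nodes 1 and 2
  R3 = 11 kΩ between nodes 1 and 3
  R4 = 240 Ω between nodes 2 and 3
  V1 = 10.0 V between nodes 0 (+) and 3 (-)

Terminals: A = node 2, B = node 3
Step 1 — V_th is the open-circuit voltage V_A - V_B (nothing connected across the terminals).
Nodal analysis, taking node 3 as the 0 V reference.
Source V1 fixes V_0 = 10 V.
KCL at each unknown node (sum of currents leaving = 0; resistances in Ω):
  Node 1: (V_1 - 10)/91 + (V_1 - V_2)/200 + (V_1 - 0)/11000 = 0
  Node 2: (V_2 - V_1)/200 + (V_2 - 0)/240 = 0
Collecting terms (coefficients in siemens):
  0.01608·V_1 - 0.005·V_2 = 0.1099
  0.009167·V_2 - 0.005·V_1 = 0
Determinant D = (0.01608)(0.009167) - (-0.005)(-0.005) = 0.0001224
V_1 = [(0.1099)(0.009167) - (-0.005)(0)]/D = 8.23 V
V_2 = [(0.01608)(0) - (0.1099)(-0.005)]/D = 4.489 V
V_th = V_2 - V_3 = 4.489 - 0 = 4.489 V
Step 2 — R_th: zero the source — replace V1 by a short circuit (node 3 merges into node 0) — and find the resistance seen between A (node 2) and B (node 0).
Reduce the network between node 2 (A) and node 0 (B) by series/parallel combination:
  Rp1 = R1 ‖ R3 (parallel, both between nodes 0 and 1) = 1/(1/91 + 1/11000) = 90.25 Ω
  Rs1 = R2 + Rp1 (series, joined only at node 1) = 200 + 90.25 = 290.3 Ω
  Rp2 = R4 ‖ Rs1 (parallel, both between nodes 0 and 2) = 1/(1/240 + 1/290.3) = 131.4 Ω
R_th = 131.4 Ω

Final answer: V_th = 4.489 V, R_th = 131.4 Ω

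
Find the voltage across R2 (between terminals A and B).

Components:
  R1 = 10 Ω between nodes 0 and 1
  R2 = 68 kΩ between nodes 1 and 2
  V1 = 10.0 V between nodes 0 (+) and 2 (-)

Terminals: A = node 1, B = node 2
R1 and R2 are in series across V1 (node 0 → node 1 → node 2), and the output A–B is taken across R2, so this is a voltage divider.
Series current: I = V1/(R1 + R2) = 10/(10 + 68000) = 10/68010 = 0.000147 A
V_R2 = I × R2 = V1 × R2/(R1 + R2) = 10 × 68000/68010 = 9.999 V

Final answer: 9.999 V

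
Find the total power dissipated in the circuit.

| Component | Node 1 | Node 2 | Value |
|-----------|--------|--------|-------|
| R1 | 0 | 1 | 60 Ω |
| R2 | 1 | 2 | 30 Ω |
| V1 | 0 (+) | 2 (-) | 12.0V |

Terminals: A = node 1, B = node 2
Nodal analysis, taking node 2 as the 0 V reference.
Source V1 fixes V_0 = 12 V.
KCL at each unknown node (sum of currents leaving = 0; resistances in Ω):
  Node 1: (V_1 - 12)/60 + (V_1 - 0)/30 = 0
Collecting terms: 0.05 × V_1 = 0.2  =>  V_1 = 4 V
Power in each resistor, P = (ΔV)²/R:
  P_R1 = (12 - 4)²/60 = 1.067 W
  P_R2 = (4 - 0)²/30 = 0.5333 W
P_total = P_R1 + P_R2 = 1.6 W

Final answer: 1.6 W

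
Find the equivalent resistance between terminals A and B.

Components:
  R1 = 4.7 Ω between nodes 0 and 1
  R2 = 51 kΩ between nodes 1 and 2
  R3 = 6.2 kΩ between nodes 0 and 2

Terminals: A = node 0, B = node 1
Reduce the network between node 0 (A) and node 1 (B) by series/parallel combination:
  Rs1 = R3 + R2 (series, joined only at node 2) = 6200 + 51000 = 57200 Ω
  Rp1 = R1 ‖ Rs1 (parallel, both between nodes 0 and 1) = 1/(1/4.7 + 1/57200) = 4.7 Ω
R_eq = 4.7 Ω

Final answer: 4.7 Ω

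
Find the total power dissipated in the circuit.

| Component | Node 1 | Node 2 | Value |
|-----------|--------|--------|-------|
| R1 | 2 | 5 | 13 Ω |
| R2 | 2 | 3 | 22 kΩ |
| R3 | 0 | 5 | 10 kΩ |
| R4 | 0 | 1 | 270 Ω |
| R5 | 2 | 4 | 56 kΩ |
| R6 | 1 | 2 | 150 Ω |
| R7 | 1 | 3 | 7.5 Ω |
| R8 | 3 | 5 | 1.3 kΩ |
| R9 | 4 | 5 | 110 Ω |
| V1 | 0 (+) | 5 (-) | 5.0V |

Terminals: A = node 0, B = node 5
Nodal analysis, taking node 5 as the 0 V reference.
Source V1 fixes V_0 = 5 V.
KCL at each unknown node (sum of currents leaving = 0; resistances in Ω):
  Node 1: (V_1 - 5)/270 + (V_1 - V_2)/150 + (V_1 - V_3)/7.5 = 0
  Node 2: (V_2 - 0)/13 + (V_2 - V_3)/22000 + (V_2 - V_4)/56000 + (V_2 - V_1)/150 = 0
  Node 3: (V_3 - V_2)/22000 + (V_3 - V_1)/7.5 + (V_3 - 0)/1300 = 0
  Node 4: (V_4 - V_2)/56000 + (V_4 - 0)/110 = 0
Collecting terms (coefficients in siemens):
  0.1437·V_1 - 0.006667·V_2 - 0.1333·V_3 = 0.01852
  0.08365·V_2 - 0.006667·V_1 - 0.00004545·V_3 - 0.00001786·V_4 = 0
  0.1341·V_3 - 0.1333·V_1 - 0.00004545·V_2 = 0
  0.009109·V_4 - 0.00001786·V_2 = 0
Solving these 4 simultaneous equations (Gaussian elimination) gives:
  V_1 = 1.74 V, V_2 = 0.1396 V, V_3 = 1.73 V, V_4 = 0.0002737 V
Power in each resistor, P = (ΔV)²/R:
  P_R1 = (0.1396 - 0)²/13 = 0.0015 W
  P_R2 = (0.1396 - 1.73)²/22000 = 0.0001149 W
  P_R3 = (5 - 0)²/10000 = 0.0025 W
  P_R4 = (5 - 1.74)²/270 = 0.03936 W
  P_R5 = (0.1396 - 0.0002737)²/56000 = 0.0000003468 W
  P_R6 = (1.74 - 0.1396)²/150 = 0.01708 W
  P_R7 = (1.74 - 1.73)²/7.5 = 0.00001476 W
  P_R8 = (1.73 - 0)²/1300 = 0.002301 W
  P_R9 = (0.0002737 - 0)²/110 = 0.0000000006811 W
P_total = P_R1 + P_R2 + P_R3 + P_R4 + P_R5 + P_R6 + P_R7 + P_R8 + P_R9 = 0.06287 W

Final answer: 0.06287 W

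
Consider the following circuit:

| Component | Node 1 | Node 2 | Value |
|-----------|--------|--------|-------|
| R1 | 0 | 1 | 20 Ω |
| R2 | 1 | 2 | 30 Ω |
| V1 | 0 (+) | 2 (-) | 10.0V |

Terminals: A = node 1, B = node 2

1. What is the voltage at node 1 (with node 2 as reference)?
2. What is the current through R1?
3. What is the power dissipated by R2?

Nodal analysis, taking node 2 as the 0 V reference.
Source V1 fixes V_0 = 10 V.
KCL at each unknown node (sum of currents leaving = 0; resistances in Ω):
  Node 1: (V_1 - 10)/20 + (V_1 - 0)/30 = 0
Collecting terms: 0.08333 × V_1 = 0.5  =>  V_1 = 6 V
Part 1:
  Read off the nodal solution: V_1 = 6 V
Part 2:
  I_R1 = (V_0 - V_1)/R1 = (10 - 6)/20 = 0.2 A
  Magnitude: I_R1 = 0.2 A
Part 3:
  I_R2 = (V_1 - V_2)/R2 = (6 - 0)/30 = 0.2 A
  P_R2 = I_R2² × R2 = (0.2)² × 30 = 1.2 W

Final answers:
1. V_1 = 6 V
2. I_R1 = 0.2 A
3. P_R2 = 1.2 W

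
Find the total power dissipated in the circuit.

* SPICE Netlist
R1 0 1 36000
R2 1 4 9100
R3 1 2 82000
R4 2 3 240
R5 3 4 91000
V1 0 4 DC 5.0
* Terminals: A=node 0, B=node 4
Nodal analysis, taking node 4 as the 0 V reference.
Source V1 fixes V_0 = 5 V.
KCL at each unknown node (sum of currents leaving = 0; resistances in Ω):
  Node 1: (V_1 - 5)/36000 + (V_1 - 0)/9100 + (V_1 - V_2)/82000 = 0
  Node 2: (V_2 - V_1)/82000 + (V_2 - V_3)/240 = 0
  Node 3: (V_3 - V_2)/240 + (V_3 - 0)/91000 = 0
Collecting terms (coefficients in siemens):
  0.0001499·V_1 - 0.0000122·V_2 = 0.0001389
  0.004179·V_2 - 0.0000122·V_1 - 0.004167·V_3 = 0
  0.004178·V_3 - 0.004167·V_2 = 0
Solving these 3 simultaneous equations (Gaussian elimination) gives:
  V_1 = 0.9683 V, V_2 = 0.51 V, V_3 = 0.5086 V
Power in each resistor, P = (ΔV)²/R:
  P_R1 = (5 - 0.9683)²/36000 = 0.0004515 W
  P_R2 = (0.9683 - 0)²/9100 = 0.000103 W
  P_R3 = (0.9683 - 0.51)²/82000 = 0.000002562 W
  P_R4 = (0.51 - 0.5086)²/240 = 0.000000007497 W
  P_R5 = (0.5086 - 0)²/91000 = 0.000002843 W
P_total = P_R1 + P_R2 + P_R3 + P_R4 + P_R5 = 0.00056 W

Final answer: 0.00056 W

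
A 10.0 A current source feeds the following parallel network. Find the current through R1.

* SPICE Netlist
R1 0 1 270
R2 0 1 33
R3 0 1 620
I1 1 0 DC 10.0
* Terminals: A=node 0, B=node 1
All resistors sit directly between nodes 0 and 1, so they are in parallel and share one voltage V; the full source current 10 A splits among them.
1/R_par = 1/270 + 1/33 + 1/620 = 0.03562 S  =>  R_par = 28.07 Ω
V = I × R_par = 10 × 28.07 = 280.7 V
I_R1 = V/R1 = 280.7/270 = 1.04 A

Final answer: 1.04 A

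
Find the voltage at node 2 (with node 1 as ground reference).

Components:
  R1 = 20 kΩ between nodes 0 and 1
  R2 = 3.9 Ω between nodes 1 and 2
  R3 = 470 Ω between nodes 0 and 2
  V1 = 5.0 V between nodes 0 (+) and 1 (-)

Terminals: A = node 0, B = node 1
Nodal analysis, taking node 1 as the 0 V reference.
Source V1 fixes V_0 = 5 V.
KCL at each unknown node (sum of currents leaving = 0; resistances in Ω):
  Node 2: (V_2 - 0)/3.9 + (V_2 - 5)/470 = 0
Collecting terms: 0.2585 × V_2 = 0.01064  =>  V_2 = 0.04115 V
The requested potential is V_2 = 0.04115 V.

Final answer: V_2 = 0.04115 V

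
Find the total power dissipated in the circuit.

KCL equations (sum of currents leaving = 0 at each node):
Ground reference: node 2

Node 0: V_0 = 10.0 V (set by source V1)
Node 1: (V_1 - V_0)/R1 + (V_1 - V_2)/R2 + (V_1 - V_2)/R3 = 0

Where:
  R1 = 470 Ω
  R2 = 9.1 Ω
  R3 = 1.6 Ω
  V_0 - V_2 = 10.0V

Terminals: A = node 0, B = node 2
Nodal analysis, taking node 2 as the 0 V reference.
Source V1 fixes V_0 = 10 V.
KCL at each unknown node (sum of currents leaving = 0; resistances in Ω):
  Node 1: (V_1 - 10)/470 + (V_1 - 0)/9.1 + (V_1 - 0)/1.6 = 0
Collecting terms: 0.737 × V_1 = 0.02128  =>  V_1 = 0.02887 V
Power in each resistor, P = (ΔV)²/R:
  P_R1 = (10 - 0.02887)²/470 = 0.2115 W
  P_R2 = (0.02887 - 0)²/9.1 = 0.00009158 W
  P_R3 = (0.02887 - 0)²/1.6 = 0.0005209 W
P_total = P_R1 + P_R2 + P_R3 = 0.2122 W

Final answer: 0.2122 W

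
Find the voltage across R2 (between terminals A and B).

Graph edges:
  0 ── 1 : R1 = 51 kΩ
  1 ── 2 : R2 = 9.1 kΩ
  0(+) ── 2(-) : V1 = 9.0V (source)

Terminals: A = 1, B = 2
R1 and R2 are in series across V1 (node 0 → node 1 → node 2), and the output A–B is taken across R2, so this is a voltage divider.
Series current: I = V1/(R1 + R2) = 9/(51000 + 9100) = 9/60100 = 0.0001498 A
V_R2 = I × R2 = V1 × R2/(R1 + R2) = 9 × 9100/60100 = 1.363 V

Final answer: 1.363 V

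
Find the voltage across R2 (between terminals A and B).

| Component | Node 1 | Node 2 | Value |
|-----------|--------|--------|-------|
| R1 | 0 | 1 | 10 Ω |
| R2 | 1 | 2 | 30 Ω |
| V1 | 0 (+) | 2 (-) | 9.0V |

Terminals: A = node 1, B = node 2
R1 and R2 are in series across V1 (node 0 → node 1 → node 2), and the output A–B is taken across R2, so this is a voltage divider.
Series current: I = V1/(R1 + R2) = 9/(10 + 30) = 9/40 = 0.225 A
V_R2 = I × R2 = V1 × R2/(R1 + R2) = 9 × 30/40 = 6.75 V

Final answer: 6.75 V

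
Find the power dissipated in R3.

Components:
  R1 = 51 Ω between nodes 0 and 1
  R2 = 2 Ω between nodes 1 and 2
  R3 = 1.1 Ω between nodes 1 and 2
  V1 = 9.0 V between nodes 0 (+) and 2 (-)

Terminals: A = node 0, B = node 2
Nodal analysis, taking node 2 as the 0 V reference.
Source V1 fixes V_0 = 9 V.
KCL at each unknown node (sum of currents leaving = 0; resistances in Ω):
  Node 1: (V_1 - 9)/51 + (V_1 - 0)/2 + (V_1 - 0)/1.1 = 0
Collecting terms: 1.429 × V_1 = 0.1765  =>  V_1 = 0.1235 V
I_R3 = (V_1 - V_2)/R3 = (0.1235 - 0)/1.1 = 0.1123 A
P_R3 = I_R3² × R3 = (0.1123)² × 1.1 = 0.01387 W

Final answer: 0.01387 W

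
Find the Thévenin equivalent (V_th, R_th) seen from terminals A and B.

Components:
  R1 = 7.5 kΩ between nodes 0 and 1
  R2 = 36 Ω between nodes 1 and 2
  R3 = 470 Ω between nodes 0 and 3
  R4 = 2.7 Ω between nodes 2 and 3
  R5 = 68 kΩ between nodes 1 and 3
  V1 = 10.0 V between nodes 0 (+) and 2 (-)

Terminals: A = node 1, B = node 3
Step 1 — V_th is the open-circuit voltage V_A - V_B (nothing connected across the terminals).
Nodal analysis, taking node 2 as the 0 V reference.
Source V1 fixes V_0 = 10 V.
KCL at each unknown node (sum of currents leaving = 0; resistances in Ω):
  Node 1: (V_1 - 10)/7500 + (V_1 - 0)/36 + (V_1 - V_3)/68000 = 0
  Node 3: (V_3 - 10)/470 + (V_3 - 0)/2.7 + (V_3 - V_1)/68000 = 0
Collecting terms (coefficients in siemens):
  0.02793·V_1 - 0.00001471·V_3 = 0.001333
  0.3725·V_3 - 0.00001471·V_1 = 0.02128
Determinant D = (0.02793)(0.3725) - (-0.00001471)(-0.00001471) = 0.0104
V_1 = [(0.001333)(0.3725) - (-0.00001471)(0.02128)]/D = 0.04778 V
V_3 = [(0.02793)(0.02128) - (0.001333)(-0.00001471)]/D = 0.05712 V
V_th = V_1 - V_3 = 0.04778 - 0.05712 = -0.009343 V
Step 2 — R_th: zero the source — replace V1 by a short circuit (node 2 merges into node 0) — and find the resistance seen between A (node 1) and B (node 3).
Reduce the network between node 1 (A) and node 3 (B) by series/parallel combination:
  Rp1 = R1 ‖ R2 (parallel, both between nodes 0 and 1) = 1/(1/7500 + 1/36) = 35.83 Ω
  Rp2 = R3 ‖ R4 (parallel, both between nodes 0 and 3) = 1/(1/470 + 1/2.7) = 2.685 Ω
  Rs1 = Rp1 + Rp2 (series, joined only at node 0) = 35.83 + 2.685 = 38.51 Ω
  Rp3 = R5 ‖ Rs1 (parallel, both between nodes 1 and 3) = 1/(1/68000 + 1/38.51) = 38.49 Ω
R_th = 38.49 Ω

Final answer: V_th = -0.009343 V, R_th = 38.49 Ω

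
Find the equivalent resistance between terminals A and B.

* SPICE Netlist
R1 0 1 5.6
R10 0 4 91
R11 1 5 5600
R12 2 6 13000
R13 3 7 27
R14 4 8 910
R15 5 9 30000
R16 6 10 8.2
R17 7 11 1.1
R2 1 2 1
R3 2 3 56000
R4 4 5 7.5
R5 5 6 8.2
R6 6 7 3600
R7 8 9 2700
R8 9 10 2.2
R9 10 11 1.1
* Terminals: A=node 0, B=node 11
The network is not a plain series/parallel combination. Inject a 1 A test current into terminal A (node 0) and return it from terminal B (node 11); then R_eq = V_A / (1 A).
Nodal analysis, taking node 11 as the 0 V reference.
Current source I_test pushes 1 A into node 0 and draws it out of node 11.
KCL at each unknown node (sum of currents leaving = 0; resistances in Ω):
  Node 0: (V_0 - V_1)/5.6 + (V_0 - V_4)/91 - 1 = 0
  Node 1: (V_1 - V_0)/5.6 + (V_1 - V_2)/1 + (V_1 - V_5)/5600 = 0
  Node 2: (V_2 - V_1)/1 + (V_2 - V_3)/56000 + (V_2 - V_6)/13000 = 0
  Node 3: (V_3 - V_2)/56000 + (V_3 - V_7)/27 = 0
  Node 4: (V_4 - V_0)/91 + (V_4 - V_5)/7.5 + (V_4 - V_8)/910 = 0
  Node 5: (V_5 - V_1)/5600 + (V_5 - V_4)/7.5 + (V_5 - V_6)/8.2 + (V_5 - V_9)/30000 = 0
  Node 6: (V_6 - V_2)/13000 + (V_6 - V_5)/8.2 + (V_6 - V_7)/3600 + (V_6 - V_10)/8.2 = 0
  Node 7: (V_7 - V_3)/27 + (V_7 - V_6)/3600 + (V_7 - 0)/1.1 = 0
  Node 8: (V_8 - V_4)/910 + (V_8 - V_9)/2700 = 0
  Node 9: (V_9 - V_5)/30000 + (V_9 - V_8)/2700 + (V_9 - V_10)/2.2 = 0
  Node 10: (V_10 - V_6)/8.2 + (V_10 - V_9)/2.2 + (V_10 - 0)/1.1 = 0
Collecting terms (coefficients in siemens):
  0.1896·V_0 - 0.1786·V_1 - 0.01099·V_4 = 1
  1.179·V_1 - 0.1786·V_0 - 1·V_2 - 0.0001786·V_5 = 0
  1·V_2 - 1·V_1 - 0.00001786·V_3 - 0.00007692·V_6 = 0
  0.03705·V_3 - 0.00001786·V_2 - 0.03704·V_7 = 0
  0.1454·V_4 - 0.01099·V_0 - 0.1333·V_5 - 0.001099·V_8 = 0
  0.2555·V_5 - 0.0001786·V_1 - 0.1333·V_4 - 0.122·V_6 - 0.00003333·V_9 = 0
  0.2443·V_6 - 0.00007692·V_2 - 0.122·V_5 - 0.0002778·V_7 - 0.122·V_10 = 0
  0.9464·V_7 - 0.03704·V_3 - 0.0002778·V_6 = 0
  0.001469·V_8 - 0.001099·V_4 - 0.0003704·V_9 = 0
  0.4549·V_9 - 0.00003333·V_5 - 0.0003704·V_8 - 0.4545·V_10 = 0
  1.486·V_10 - 0.122·V_6 - 0.4545·V_9 = 0
Solving these 11 simultaneous equations (Gaussian elimination) gives:
  V_0 = 113 V, V_1 = 112.9 V, V_2 = 112.9 V, V_3 = 0.05942 V
  V_4 = 24.51 V, V_5 = 17.26 V, V_6 = 9.2 V, V_7 = 0.005026 V
  V_8 = 18.61 V, V_9 = 1.11 V, V_10 = 1.095 V
R_eq = V_0 / 1 A = 113 Ω

Final answer: 113 Ω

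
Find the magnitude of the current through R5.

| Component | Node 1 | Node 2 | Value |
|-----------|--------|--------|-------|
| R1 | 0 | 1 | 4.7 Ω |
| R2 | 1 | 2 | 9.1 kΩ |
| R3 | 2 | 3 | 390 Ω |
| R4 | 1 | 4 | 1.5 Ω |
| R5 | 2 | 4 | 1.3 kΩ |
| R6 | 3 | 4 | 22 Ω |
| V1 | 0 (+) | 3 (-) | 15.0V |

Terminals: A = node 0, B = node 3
Nodal analysis, taking node 3 as the 0 V reference.
Source V1 fixes V_0 = 15 V.
KCL at each unknown node (sum of currents leaving = 0; resistances in Ω):
  Node 1: (V_1 - 15)/4.7 + (V_1 - V_2)/9100 + (V_1 - V_4)/1.5 = 0
  Node 2: (V_2 - V_1)/9100 + (V_2 - 0)/390 + (V_2 - V_4)/1300 = 0
  Node 4: (V_4 - V_1)/1.5 + (V_4 - V_2)/1300 + (V_4 - 0)/22 = 0
Collecting terms (coefficients in siemens):
  0.8795·V_1 - 0.0001099·V_2 - 0.6667·V_4 = 3.191
  0.003443·V_2 - 0.0001099·V_1 - 0.0007692·V_4 = 0
  0.7129·V_4 - 0.6667·V_1 - 0.0007692·V_2 = 0
Solving these 3 simultaneous equations (Gaussian elimination) gives:
  V_1 = 12.47 V, V_2 = 3.004 V, V_4 = 11.67 V
I_R5 = (V_2 - V_4)/R5 = (3.004 - 11.67)/1300 = -0.006663 A
|I_R5| = 0.006663 A

Final answer: |I_R5| = 0.006663 A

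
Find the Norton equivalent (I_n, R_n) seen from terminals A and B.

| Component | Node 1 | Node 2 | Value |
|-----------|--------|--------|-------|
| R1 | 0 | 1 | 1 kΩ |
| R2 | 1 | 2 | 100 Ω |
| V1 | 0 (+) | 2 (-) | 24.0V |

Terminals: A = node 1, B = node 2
Find the Thévenin equivalent first; then I_n = V_th/R_th and R_n = R_th.
Step 1 — V_th is the open-circuit voltage V_A - V_B (nothing connected across the terminals).
Nodal analysis, taking node 2 as the 0 V reference.
Source V1 fixes V_0 = 24 V.
KCL at each unknown node (sum of currents leaving = 0; resistances in Ω):
  Node 1: (V_1 - 24)/1000 + (V_1 - 0)/100 = 0
Collecting terms: 0.011 × V_1 = 0.024  =>  V_1 = 2.182 V
V_th = V_1 - V_2 = 2.182 - 0 = 2.182 V
Step 2 — R_th: zero the source — replace V1 by a short circuit (node 2 merges into node 0) — and find the resistance seen between A (node 1) and B (node 0).
Reduce the network between node 1 (A) and node 0 (B) by series/parallel combination:
  Rp1 = R1 ‖ R2 (parallel, both between nodes 0 and 1) = 1/(1/1000 + 1/100) = 90.91 Ω
R_th = 90.91 Ω
I_n = V_th/R_th = 2.182/90.91 = 0.024 A, and R_n = R_th = 90.91 Ω

Final answer: I_n = 0.024 A, R_n = 90.91 Ω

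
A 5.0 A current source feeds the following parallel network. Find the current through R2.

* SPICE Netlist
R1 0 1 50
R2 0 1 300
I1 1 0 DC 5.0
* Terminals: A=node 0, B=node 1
All resistors sit directly between nodes 0 and 1, so they are in parallel and share one voltage V; the full source current 5 A splits among them.
1/R_par = 1/50 + 1/300 = 0.02333 S  =>  R_par = 42.86 Ω
V = I × R_par = 5 × 42.86 = 214.3 V
I_R2 = V/R2 = 214.3/300 = 0.7143 A

Final answer: 0.7143 A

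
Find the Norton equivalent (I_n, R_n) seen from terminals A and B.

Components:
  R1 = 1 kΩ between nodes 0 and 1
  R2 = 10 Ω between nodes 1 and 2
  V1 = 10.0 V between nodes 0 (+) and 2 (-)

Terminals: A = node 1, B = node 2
Find the Thévenin equivalent first; then I_n = V_th/R_th and R_n = R_th.
Step 1 — V_th is the open-circuit voltage V_A - V_B (nothing connected across the terminals).
Nodal analysis, taking node 2 as the 0 V reference.
Source V1 fixes V_0 = 10 V.
KCL at each unknown node (sum of currents leaving = 0; resistances in Ω):
  Node 1: (V_1 - 10)/1000 + (V_1 - 0)/10 = 0
Collecting terms: 0.101 × V_1 = 0.01  =>  V_1 = 0.09901 V
V_th = V_1 - V_2 = 0.09901 - 0 = 0.09901 V
Step 2 — R_th: zero the source — replace V1 by a short circuit (node 2 merges into node 0) — and find the resistance seen between A (node 1) and B (node 0).
Reduce the network between node 1 (A) and node 0 (B) by series/parallel combination:
  Rp1 = R1 ‖ R2 (parallel, both between nodes 0 and 1) = 1/(1/1000 + 1/10) = 9.901 Ω
R_th = 9.901 Ω
I_n = V_th/R_th = 0.09901/9.901 = 0.01 A, and R_n = R_th = 9.901 Ω

Final answer: I_n = 0.01 A, R_n = 9.901 Ω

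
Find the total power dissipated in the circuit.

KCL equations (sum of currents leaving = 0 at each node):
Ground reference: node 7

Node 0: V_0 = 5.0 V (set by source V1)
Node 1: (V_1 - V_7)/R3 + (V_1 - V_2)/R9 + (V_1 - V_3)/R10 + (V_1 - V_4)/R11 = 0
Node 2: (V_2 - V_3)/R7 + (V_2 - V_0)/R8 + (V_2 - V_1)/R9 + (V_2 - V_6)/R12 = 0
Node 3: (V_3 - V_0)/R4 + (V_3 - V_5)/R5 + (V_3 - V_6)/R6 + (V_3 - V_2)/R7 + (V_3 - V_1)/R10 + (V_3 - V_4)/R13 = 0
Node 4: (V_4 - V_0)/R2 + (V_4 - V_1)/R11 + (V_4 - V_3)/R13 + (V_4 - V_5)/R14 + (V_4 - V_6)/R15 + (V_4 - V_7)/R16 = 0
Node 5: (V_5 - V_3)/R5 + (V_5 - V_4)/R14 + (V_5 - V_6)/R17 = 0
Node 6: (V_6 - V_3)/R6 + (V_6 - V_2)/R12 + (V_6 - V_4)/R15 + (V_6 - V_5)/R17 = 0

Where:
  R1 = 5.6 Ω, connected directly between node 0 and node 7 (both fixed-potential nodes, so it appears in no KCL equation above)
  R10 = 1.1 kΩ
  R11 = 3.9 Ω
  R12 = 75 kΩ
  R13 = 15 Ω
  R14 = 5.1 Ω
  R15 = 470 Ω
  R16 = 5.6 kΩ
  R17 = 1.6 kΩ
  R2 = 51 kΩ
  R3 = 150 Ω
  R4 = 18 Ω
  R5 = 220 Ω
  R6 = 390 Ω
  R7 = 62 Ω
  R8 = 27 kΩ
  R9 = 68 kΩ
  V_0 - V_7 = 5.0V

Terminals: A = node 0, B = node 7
Nodal analysis, taking node 7 as the 0 V reference.
Source V1 fixes V_0 = 5 V.
KCL at each unknown node (sum of currents leaving = 0; resistances in Ω):
  Node 1: (V_1 - 0)/150 + (V_1 - V_2)/68000 + (V_1 - V_3)/1100 + (V_1 - V_4)/3.9 = 0
  Node 2: (V_2 - V_3)/62 + (V_2 - 5)/27000 + (V_2 - V_1)/68000 + (V_2 - V_6)/75000 = 0
  Node 3: (V_3 - 5)/18 + (V_3 - V_5)/220 + (V_3 - V_6)/390 + (V_3 - V_2)/62 + (V_3 - V_1)/1100 + (V_3 - V_4)/15 = 0
  Node 4: (V_4 - 5)/51000 + (V_4 - V_1)/3.9 + (V_4 - V_3)/15 + (V_4 - V_5)/5.1 + (V_4 - V_6)/470 + (V_4 - 0)/5600 = 0
  Node 5: (V_5 - V_3)/220 + (V_5 - V_4)/5.1 + (V_5 - V_6)/1600 = 0
  Node 6: (V_6 - V_3)/390 + (V_6 - V_2)/75000 + (V_6 - V_4)/470 + (V_6 - V_5)/1600 = 0
Collecting terms (coefficients in siemens):
  0.264·V_1 - 0.00001471·V_2 - 0.0009091·V_3 - 0.2564·V_4 = 0
  0.01619·V_2 - 0.00001471·V_1 - 0.01613·V_3 - 0.00001333·V_6 = 0.0001852
  0.1464·V_3 - 0.0009091·V_1 - 0.01613·V_2 - 0.06667·V_4 - 0.004545·V_5 - 0.002564·V_6 = 0.2778
  0.5215·V_4 - 0.2564·V_1 - 0.06667·V_3 - 0.1961·V_5 - 0.002128·V_6 = 0.00009804
  0.2012·V_5 - 0.004545·V_3 - 0.1961·V_4 - 0.000625·V_6 = 0
  0.00533·V_6 - 0.00001333·V_2 - 0.002564·V_3 - 0.002128·V_4 - 0.000625·V_5 = 0
Solving these 6 simultaneous equations (Gaussian elimination) gives:
  V_1 = 4.027 V, V_2 = 4.505 V, V_3 = 4.504 V, V_4 = 4.13 V
  V_5 = 4.139 V, V_6 = 4.312 V
Power in each resistor, P = (ΔV)²/R:
  P_R1 = (5 - 0)²/5.6 = 4.464 W
  P_R2 = (5 - 4.13)²/51000 = 0.00001485 W
  P_R3 = (4.027 - 0)²/150 = 0.1081 W
  P_R4 = (5 - 4.504)²/18 = 0.01366 W
  P_R5 = (4.504 - 4.139)²/220 = 0.0006072 W
  P_R6 = (4.504 - 4.312)²/390 = 0.00009487 W
  P_R7 = (4.505 - 4.504)²/62 = 0.000000004739 W
  P_R8 = (5 - 4.505)²/27000 = 0.000009086 W
  P_R9 = (4.027 - 4.505)²/68000 = 0.00000336 W
  P_R10 = (4.027 - 4.504)²/1100 = 0.0002073 W
  P_R11 = (4.027 - 4.13)²/3.9 = 0.002719 W
  P_R12 = (4.505 - 4.312)²/75000 = 0.0000004961 W
  P_R13 = (4.504 - 4.13)²/15 = 0.00935 W
  P_R14 = (4.13 - 4.139)²/5.1 = 0.00001597 W
  P_R15 = (4.13 - 4.312)²/470 = 0.0000706 W
  P_R16 = (4.13 - 0)²/5600 = 0.003045 W
  P_R17 = (4.139 - 4.312)²/1600 = 0.00001873 W
P_total = P_R1 + P_R2 + P_R3 + P_R4 + P_R5 + P_R6 + P_R7 + P_R8 + P_R9 + P_R10 + P_R11 + P_R12 + P_R13 + P_R14 + P_R15 + P_R16 + P_R17 = 4.602 W

Final answer: 4.602 W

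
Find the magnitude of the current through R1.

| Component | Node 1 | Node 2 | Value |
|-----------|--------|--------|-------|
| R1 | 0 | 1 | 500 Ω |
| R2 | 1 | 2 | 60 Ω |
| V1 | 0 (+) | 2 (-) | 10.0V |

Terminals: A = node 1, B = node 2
Nodal analysis, taking node 2 as the 0 V reference.
Source V1 fixes V_0 = 10 V.
KCL at each unknown node (sum of currents leaving = 0; resistances in Ω):
  Node 1: (V_1 - 10)/500 + (V_1 - 0)/60 = 0
Collecting terms: 0.01867 × V_1 = 0.02  =>  V_1 = 1.071 V
I_R1 = (V_0 - V_1)/R1 = (10 - 1.071)/500 = 0.01786 A
|I_R1| = 0.01786 A

Final answer: |I_R1| = 0.01786 A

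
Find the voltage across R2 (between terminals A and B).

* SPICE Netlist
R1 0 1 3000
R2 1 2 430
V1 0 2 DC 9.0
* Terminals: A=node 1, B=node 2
R1 and R2 are in series across V1 (node 0 → node 1 → node 2), and the output A–B is taken across R2, so this is a voltage divider.
Series current: I = V1/(R1 + R2) = 9/(3000 + 430) = 9/3430 = 0.002624 A
V_R2 = I × R2 = V1 × R2/(R1 + R2) = 9 × 430/3430 = 1.128 V

Final answer: 1.128 V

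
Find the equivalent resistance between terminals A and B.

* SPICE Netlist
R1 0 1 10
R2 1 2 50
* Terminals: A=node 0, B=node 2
Reduce the network between node 0 (A) and node 2 (B) by series/parallel combination:
  Rs1 = R1 + R2 (series, joined only at node 1) = 10 + 50 = 60 Ω
R_eq = 60 Ω

Final answer: 60 Ω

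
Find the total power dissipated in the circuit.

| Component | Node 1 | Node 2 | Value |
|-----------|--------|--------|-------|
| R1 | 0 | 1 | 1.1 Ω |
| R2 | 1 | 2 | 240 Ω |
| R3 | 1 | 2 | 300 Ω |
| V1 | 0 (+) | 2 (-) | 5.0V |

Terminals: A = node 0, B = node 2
Nodal analysis, taking node 2 as the 0 V reference.
Source V1 fixes V_0 = 5 V.
KCL at each unknown node (sum of currents leaving = 0; resistances in Ω):
  Node 1: (V_1 - 5)/1.1 + (V_1 - 0)/240 + (V_1 - 0)/300 = 0
Collecting terms: 0.9166 × V_1 = 4.545  =>  V_1 = 4.959 V
Power in each resistor, P = (ΔV)²/R:
  P_R1 = (5 - 4.959)²/1.1 = 0.001522 W
  P_R2 = (4.959 - 0)²/240 = 0.1025 W
  P_R3 = (4.959 - 0)²/300 = 0.08198 W
P_total = P_R1 + P_R2 + P_R3 = 0.186 W

Final answer: 0.186 W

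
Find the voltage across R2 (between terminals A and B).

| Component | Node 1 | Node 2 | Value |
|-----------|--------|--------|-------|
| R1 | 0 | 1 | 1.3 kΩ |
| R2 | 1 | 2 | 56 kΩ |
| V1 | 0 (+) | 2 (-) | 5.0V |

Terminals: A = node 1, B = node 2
R1 and R2 are in series across V1 (node 0 → node 1 → node 2), and the output A–B is taken across R2, so this is a voltage divider.
Series current: I = V1/(R1 + R2) = 5/(1300 + 56000) = 5/57300 = 0.00008726 A
V_R2 = I × R2 = V1 × R2/(R1 + R2) = 5 × 56000/57300 = 4.887 V

Final answer: 4.887 V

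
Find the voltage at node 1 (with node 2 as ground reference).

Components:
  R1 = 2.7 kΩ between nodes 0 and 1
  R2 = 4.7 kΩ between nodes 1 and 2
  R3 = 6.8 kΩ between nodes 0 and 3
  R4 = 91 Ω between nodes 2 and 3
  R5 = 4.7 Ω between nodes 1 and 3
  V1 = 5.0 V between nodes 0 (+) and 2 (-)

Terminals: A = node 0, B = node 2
Nodal analysis, taking node 2 as the 0 V reference.
Source V1 fixes V_0 = 5 V.
KCL at each unknown node (sum of currents leaving = 0; resistances in Ω):
  Node 1: (V_1 - 5)/2700 + (V_1 - 0)/4700 + (V_1 - V_3)/4.7 = 0
  Node 3: (V_3 - 5)/6800 + (V_3 - 0)/91 + (V_3 - V_1)/4.7 = 0
Collecting terms (coefficients in siemens):
  0.2133·V_1 - 0.2128·V_3 = 0.001852
  0.2239·V_3 - 0.2128·V_1 = 0.0007353
Determinant D = (0.2133)(0.2239) - (-0.2128)(-0.2128) = 0.0025
V_1 = [(0.001852)(0.2239) - (-0.2128)(0.0007353)]/D = 0.2284 V
V_3 = [(0.2133)(0.0007353) - (0.001852)(-0.2128)]/D = 0.2204 V
The requested potential is V_1 = 0.2284 V.

Final answer: V_1 = 0.2284 V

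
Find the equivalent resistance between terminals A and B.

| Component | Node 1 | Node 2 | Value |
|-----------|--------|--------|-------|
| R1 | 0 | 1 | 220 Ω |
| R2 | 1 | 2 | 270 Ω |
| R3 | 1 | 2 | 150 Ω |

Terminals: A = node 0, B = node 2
Reduce the network between node 0 (A) and node 2 (B) by series/parallel combination:
  Rp1 = R2 ‖ R3 (parallel, both between nodes 1 and 2) = 1/(1/270 + 1/150) = 96.43 Ω
  Rs1 = R1 + Rp1 (series, joined only at node 1) = 220 + 96.43 = 316.4 Ω
R_eq = 316.4 Ω

Final answer: 316.4 Ω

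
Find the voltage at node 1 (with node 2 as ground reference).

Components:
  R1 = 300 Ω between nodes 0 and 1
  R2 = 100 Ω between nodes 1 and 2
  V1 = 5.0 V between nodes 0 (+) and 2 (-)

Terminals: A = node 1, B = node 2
Nodal analysis, taking node 2 as the 0 V reference.
Source V1 fixes V_0 = 5 V.
KCL at each unknown node (sum of currents leaving = 0; resistances in Ω):
  Node 1: (V_1 - 5)/300 + (V_1 - 0)/100 = 0
Collecting terms: 0.01333 × V_1 = 0.01667  =>  V_1 = 1.25 V
The requested potential is V_1 = 1.25 V.

Final answer: V_1 = 1.25 V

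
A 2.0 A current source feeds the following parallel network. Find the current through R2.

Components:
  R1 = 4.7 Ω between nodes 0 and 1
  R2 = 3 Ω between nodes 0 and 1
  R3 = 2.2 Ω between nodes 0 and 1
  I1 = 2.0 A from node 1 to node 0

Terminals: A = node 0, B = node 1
All resistors sit directly between nodes 0 and 1, so they are in parallel and share one voltage V; the full source current 2 A splits among them.
1/R_par = 1/4.7 + 1/3 + 1/2.2 = 1.001 S  =>  R_par = 0.9994 Ω
V = I × R_par = 2 × 0.9994 = 1.999 V
I_R2 = V/R2 = 1.999/3 = 0.6662 A

Final answer: 0.6662 A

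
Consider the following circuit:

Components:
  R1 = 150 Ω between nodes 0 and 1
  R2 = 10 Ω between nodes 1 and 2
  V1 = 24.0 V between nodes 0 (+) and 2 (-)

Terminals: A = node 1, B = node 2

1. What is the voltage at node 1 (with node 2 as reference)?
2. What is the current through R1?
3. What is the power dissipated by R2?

Nodal analysis, taking node 2 as the 0 V reference.
Source V1 fixes V_0 = 24 V.
KCL at each unknown node (sum of currents leaving = 0; resistances in Ω):
  Node 1: (V_1 - 24)/150 + (V_1 - 0)/10 = 0
Collecting terms: 0.1067 × V_1 = 0.16  =>  V_1 = 1.5 V
Part 1:
  Read off the nodal solution: V_1 = 1.5 V
Part 2:
  I_R1 = (V_0 - V_1)/R1 = (24 - 1.5)/150 = 0.15 A
  Magnitude: I_R1 = 0.15 A
Part 3:
  I_R2 = (V_1 - V_2)/R2 = (1.5 - 0)/10 = 0.15 A
  P_R2 = I_R2² × R2 = (0.15)² × 10 = 0.225 W

Final answers:
1. V_1 = 1.5 V
2. I_R1 = 0.15 A
3. P_R2 = 0.225 W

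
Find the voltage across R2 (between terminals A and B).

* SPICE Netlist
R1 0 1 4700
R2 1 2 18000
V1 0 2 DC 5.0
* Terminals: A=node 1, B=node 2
R1 and R2 are in series across V1 (node 0 → node 1 → node 2), and the output A–B is taken across R2, so this is a voltage divider.
Series current: I = V1/(R1 + R2) = 5/(4700 + 18000) = 5/22700 = 0.0002203 A
V_R2 = I × R2 = V1 × R2/(R1 + R2) = 5 × 18000/22700 = 3.965 V

Final answer: 3.965 V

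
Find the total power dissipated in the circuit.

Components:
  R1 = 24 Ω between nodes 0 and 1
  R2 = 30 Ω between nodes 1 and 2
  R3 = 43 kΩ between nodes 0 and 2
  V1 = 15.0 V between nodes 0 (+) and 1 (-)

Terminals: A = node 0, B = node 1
Nodal analysis, taking node 1 as the 0 V reference.
Source V1 fixes V_0 = 15 V.
KCL at each unknown node (sum of currents leaving = 0; resistances in Ω):
  Node 2: (V_2 - 0)/30 + (V_2 - 15)/43000 = 0
Collecting terms: 0.03336 × V_2 = 0.0003488  =>  V_2 = 0.01046 V
Power in each resistor, P = (ΔV)²/R:
  P_R1 = (15 - 0)²/24 = 9.375 W
  P_R2 = (0 - 0.01046)²/30 = 0.000003646 W
  P_R3 = (15 - 0.01046)²/43000 = 0.005225 W
P_total = P_R1 + P_R2 + P_R3 = 9.38 W

Final answer: 9.38 W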